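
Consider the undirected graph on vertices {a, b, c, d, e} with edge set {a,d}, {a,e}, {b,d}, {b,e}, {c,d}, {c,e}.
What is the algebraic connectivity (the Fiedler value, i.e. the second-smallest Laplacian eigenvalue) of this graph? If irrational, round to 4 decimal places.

Reading degrees in the order [a, b, c, d, e] gives [2, 2, 2, 3, 3]; set D = diag(2, 2, 2, 3, 3) and form L = D - A. The smallest Laplacian eigenvalue is always 0. The next one, lambda_2 = 2, measures how hard the graph is to disconnect: larger values mean better connectivity. By the matrix-tree theorem the graph has (1/5) * product of the nonzero eigenvalues = 12 spanning trees.

2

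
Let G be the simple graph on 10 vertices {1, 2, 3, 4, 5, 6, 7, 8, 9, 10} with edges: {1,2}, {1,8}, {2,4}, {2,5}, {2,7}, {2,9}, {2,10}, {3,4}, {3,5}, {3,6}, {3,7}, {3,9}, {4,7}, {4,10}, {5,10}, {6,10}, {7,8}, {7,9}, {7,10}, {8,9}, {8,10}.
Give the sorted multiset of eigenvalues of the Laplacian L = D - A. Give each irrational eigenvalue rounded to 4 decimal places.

With the vertex order [1, 2, 3, 4, 5, 6, 7, 8, 9, 10], the degrees are [2, 6, 5, 4, 3, 2, 6, 4, 4, 6], giving D = diag(2, 6, 5, 4, 3, 2, 6, 4, 4, 6) and L = D - A. The multiplicity of 0 as a Laplacian eigenvalue equals the number of connected components.

[0, 1.4783, 2.1927, 2.8566, 3.6276, 4.3400, 5.4071, 6.6295, 7.6107, 7.8576]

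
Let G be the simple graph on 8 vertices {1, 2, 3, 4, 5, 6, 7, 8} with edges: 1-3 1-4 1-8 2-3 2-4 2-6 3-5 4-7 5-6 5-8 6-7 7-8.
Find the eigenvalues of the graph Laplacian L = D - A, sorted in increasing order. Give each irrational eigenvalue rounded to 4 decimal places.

[0, 2, 2, 2, 4, 4, 4, 6]

With the vertex order [1, 2, 3, 4, 5, 6, 7, 8], the degrees are [3, 3, 3, 3, 3, 3, 3, 3], giving D = diag(3, 3, 3, 3, 3, 3, 3, 3) and L = D - A. L is symmetric positive semidefinite, so every eigenvalue is real and nonnegative. By the matrix-tree theorem the graph has (1/8) * product of the nonzero eigenvalues = 384 spanning trees. The largest eigenvalue, 6, is at most the vertex count 8.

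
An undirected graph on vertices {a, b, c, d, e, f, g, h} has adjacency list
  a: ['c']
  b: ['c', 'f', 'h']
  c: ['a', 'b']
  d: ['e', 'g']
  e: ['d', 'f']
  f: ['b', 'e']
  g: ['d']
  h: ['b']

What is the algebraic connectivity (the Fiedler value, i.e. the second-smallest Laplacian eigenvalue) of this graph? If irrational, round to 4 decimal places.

Reading degrees in the order [a, b, c, d, e, f, g, h] gives [1, 3, 2, 2, 2, 2, 1, 1]; set D = diag(1, 3, 2, 2, 2, 2, 1, 1) and form L = D - A. The sorted Laplacian eigenvalues are [0, 0.1864, 0.5858, 1, 2, 2.4707, 3.4142, 4.3429]; the algebraic connectivity is the second entry, 0.1864. The largest eigenvalue, 4.3429, is at most the vertex count 8. The eigenvalues sum to 14, which equals trace(L) = 2|E|.

0.1864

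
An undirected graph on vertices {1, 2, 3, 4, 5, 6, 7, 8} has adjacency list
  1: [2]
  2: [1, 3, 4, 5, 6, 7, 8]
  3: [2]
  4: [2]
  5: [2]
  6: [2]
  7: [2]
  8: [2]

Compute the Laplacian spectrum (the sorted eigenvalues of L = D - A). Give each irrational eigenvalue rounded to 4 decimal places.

[0, 1, 1, 1, 1, 1, 1, 8]

Each diagonal entry of L is the vertex degree and each off-diagonal entry is -1 where an edge is present, 0 otherwise; in the order [1, 2, 3, 4, 5, 6, 7, 8] the diagonal is [1, 7, 1, 1, 1, 1, 1, 1]. Diagonalising L (or applying a numerical eigensolver to the 8x8 matrix) gives the spectrum above. The single zero eigenvalue shows the graph is connected.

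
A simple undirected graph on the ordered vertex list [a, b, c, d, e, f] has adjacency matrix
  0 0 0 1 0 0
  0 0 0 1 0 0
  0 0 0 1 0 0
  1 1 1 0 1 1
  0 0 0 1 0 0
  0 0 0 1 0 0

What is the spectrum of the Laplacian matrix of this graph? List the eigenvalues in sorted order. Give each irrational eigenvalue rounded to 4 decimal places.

[0, 1, 1, 1, 1, 6]

With the vertex order [a, b, c, d, e, f], the degrees are [1, 1, 1, 5, 1, 1], giving D = diag(1, 1, 1, 5, 1, 1) and L = D - A. Diagonalising L (or applying a numerical eigensolver to the 6x6 matrix) gives the spectrum above. The eigenvalues sum to 10, which equals trace(L) = 2|E|. By the matrix-tree theorem the graph has (1/6) * product of the nonzero eigenvalues = 1 spanning tree.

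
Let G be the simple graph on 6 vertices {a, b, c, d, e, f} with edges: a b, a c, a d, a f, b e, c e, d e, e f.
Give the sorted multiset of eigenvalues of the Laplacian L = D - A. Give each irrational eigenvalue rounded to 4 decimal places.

[0, 2, 2, 2, 4, 6]

With the vertex order [a, b, c, d, e, f], the degrees are [4, 2, 2, 2, 4, 2], giving D = diag(4, 2, 2, 2, 4, 2) and L = D - A. The multiplicity of 0 as a Laplacian eigenvalue equals the number of connected components. The single zero eigenvalue shows the graph is connected. There is one zero in the spectrum, matching the 1 component.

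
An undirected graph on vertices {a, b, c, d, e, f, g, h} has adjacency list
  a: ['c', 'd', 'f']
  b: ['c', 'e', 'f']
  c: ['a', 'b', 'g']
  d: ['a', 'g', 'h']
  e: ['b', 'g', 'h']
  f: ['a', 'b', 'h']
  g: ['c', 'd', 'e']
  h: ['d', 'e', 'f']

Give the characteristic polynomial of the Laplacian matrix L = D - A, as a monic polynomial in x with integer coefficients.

x^8 - 24x^7 + 240x^6 - 1296x^5 + 4080x^4 - 7488x^3 + 7424x^2 - 3072x

Each diagonal entry of L is the vertex degree and each off-diagonal entry is -1 where an edge is present, 0 otherwise; in the order [a, b, c, d, e, f, g, h] the diagonal is [3, 3, 3, 3, 3, 3, 3, 3]. L has integer entries, so p(x) = det(xI - L) has integer coefficients. Expanding the determinant yields x^8 - 24x^7 + 240x^6 - 1296x^5 + 4080x^4 - 7488x^3 + 7424x^2 - 3072x. Since p(0) = det(-L) = 0, x divides p(x). The largest eigenvalue, 6, is at most the vertex count 8.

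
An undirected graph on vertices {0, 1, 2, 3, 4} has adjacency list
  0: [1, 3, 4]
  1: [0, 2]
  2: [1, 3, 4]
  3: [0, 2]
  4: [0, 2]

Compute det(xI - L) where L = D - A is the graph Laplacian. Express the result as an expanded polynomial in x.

With the vertex order [0, 1, 2, 3, 4], the degrees are [3, 2, 3, 2, 2], giving D = diag(3, 2, 3, 2, 2) and L = D - A. Computing det(xI - L) by cofactor expansion (or equivalently via sum-over-permutations) gives x^5 - 12x^4 + 51x^3 - 92x^2 + 60x. The coefficient of x^4 equals -trace(L) = -12, matching the sum of degrees. The largest eigenvalue, 5, is at most the vertex count 5.

x^5 - 12x^4 + 51x^3 - 92x^2 + 60x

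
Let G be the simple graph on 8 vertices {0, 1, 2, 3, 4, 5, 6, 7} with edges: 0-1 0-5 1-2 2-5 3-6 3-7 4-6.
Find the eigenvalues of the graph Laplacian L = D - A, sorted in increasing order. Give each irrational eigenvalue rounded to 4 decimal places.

[0, 0, 0.5858, 2, 2, 2, 3.4142, 4]

Each diagonal entry of L is the vertex degree and each off-diagonal entry is -1 where an edge is present, 0 otherwise; in the order [0, 1, 2, 3, 4, 5, 6, 7] the diagonal is [2, 2, 2, 2, 1, 2, 2, 1]. The multiplicity of 0 as a Laplacian eigenvalue equals the number of connected components. The 2 zero eigenvalues correspond to the 2 connected components. The largest eigenvalue, 4, is at most the vertex count 8.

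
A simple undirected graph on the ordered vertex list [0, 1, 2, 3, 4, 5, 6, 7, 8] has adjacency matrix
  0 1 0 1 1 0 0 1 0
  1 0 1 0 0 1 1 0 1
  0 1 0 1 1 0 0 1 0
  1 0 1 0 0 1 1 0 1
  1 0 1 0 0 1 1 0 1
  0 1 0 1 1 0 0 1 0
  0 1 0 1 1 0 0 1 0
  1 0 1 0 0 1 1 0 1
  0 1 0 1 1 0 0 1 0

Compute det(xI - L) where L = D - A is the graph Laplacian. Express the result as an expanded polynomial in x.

Reading degrees in the order [0, 1, 2, 3, 4, 5, 6, 7, 8] gives [4, 5, 4, 5, 5, 4, 4, 5, 4]; set D = diag(4, 5, 4, 5, 5, 4, 4, 5, 4) and form L = D - A. L has integer entries, so p(x) = det(xI - L) has integer coefficients. Expanding the determinant yields x^9 - 40x^8 + 690x^7 - 6720x^6 + 40485x^5 - 154704x^4 + 366560x^3 - 492800x^2 + 288000x. The coefficient of x^8 equals -trace(L) = -40, matching the sum of degrees. By the matrix-tree theorem the graph has (1/9) * product of the nonzero eigenvalues = 32000 spanning trees.

x^9 - 40x^8 + 690x^7 - 6720x^6 + 40485x^5 - 154704x^4 + 366560x^3 - 492800x^2 + 288000x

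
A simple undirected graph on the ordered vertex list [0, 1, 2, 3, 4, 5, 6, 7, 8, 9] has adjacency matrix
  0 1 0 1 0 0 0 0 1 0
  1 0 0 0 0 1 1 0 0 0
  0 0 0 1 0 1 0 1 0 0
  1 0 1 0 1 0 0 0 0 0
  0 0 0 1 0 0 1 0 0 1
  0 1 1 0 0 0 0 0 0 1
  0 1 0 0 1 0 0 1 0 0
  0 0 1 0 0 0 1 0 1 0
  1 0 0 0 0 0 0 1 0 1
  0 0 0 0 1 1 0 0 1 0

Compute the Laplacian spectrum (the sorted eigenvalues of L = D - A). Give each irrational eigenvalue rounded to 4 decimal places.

With the vertex order [0, 1, 2, 3, 4, 5, 6, 7, 8, 9], the degrees are [3, 3, 3, 3, 3, 3, 3, 3, 3, 3], giving D = diag(3, 3, 3, 3, 3, 3, 3, 3, 3, 3) and L = D - A. L is symmetric positive semidefinite, so every eigenvalue is real and nonnegative. By the matrix-tree theorem the graph has (1/10) * product of the nonzero eigenvalues = 2000 spanning trees.

[0, 2, 2, 2, 2, 2, 5, 5, 5, 5]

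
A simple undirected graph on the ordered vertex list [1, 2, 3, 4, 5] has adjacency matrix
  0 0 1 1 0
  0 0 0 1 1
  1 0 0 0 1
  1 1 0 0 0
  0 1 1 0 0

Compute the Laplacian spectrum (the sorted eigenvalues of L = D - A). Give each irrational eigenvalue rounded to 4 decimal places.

[0, 1.3820, 1.3820, 3.6180, 3.6180]

With the vertex order [1, 2, 3, 4, 5], the degrees are [2, 2, 2, 2, 2], giving D = diag(2, 2, 2, 2, 2) and L = D - A. Diagonalising L (or applying a numerical eigensolver to the 5x5 matrix) gives the spectrum above. The eigenvalues sum to 10, which equals trace(L) = 2|E|.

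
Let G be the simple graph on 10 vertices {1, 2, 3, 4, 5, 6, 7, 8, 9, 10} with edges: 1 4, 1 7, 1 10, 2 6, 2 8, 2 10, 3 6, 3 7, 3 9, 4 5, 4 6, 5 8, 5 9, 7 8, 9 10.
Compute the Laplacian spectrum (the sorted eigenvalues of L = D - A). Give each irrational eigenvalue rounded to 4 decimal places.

Reading degrees in the order [1, 2, 3, 4, 5, 6, 7, 8, 9, 10] gives [3, 3, 3, 3, 3, 3, 3, 3, 3, 3]; set D = diag(3, 3, 3, 3, 3, 3, 3, 3, 3, 3) and form L = D - A. Diagonalising L (or applying a numerical eigensolver to the 10x10 matrix) gives the spectrum above. The single zero eigenvalue shows the graph is connected. By the matrix-tree theorem the graph has (1/10) * product of the nonzero eigenvalues = 2000 spanning trees. There is one zero in the spectrum, matching the 1 component.

[0, 2, 2, 2, 2, 2, 5, 5, 5, 5]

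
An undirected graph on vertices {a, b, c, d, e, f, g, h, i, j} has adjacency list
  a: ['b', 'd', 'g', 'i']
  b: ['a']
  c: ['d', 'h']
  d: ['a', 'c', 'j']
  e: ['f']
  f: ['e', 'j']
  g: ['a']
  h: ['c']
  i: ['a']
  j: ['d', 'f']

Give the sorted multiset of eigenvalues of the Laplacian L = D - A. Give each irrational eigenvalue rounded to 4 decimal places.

With the vertex order [a, b, c, d, e, f, g, h, i, j], the degrees are [4, 1, 2, 3, 1, 2, 1, 1, 1, 2], giving D = diag(4, 1, 2, 3, 1, 2, 1, 1, 1, 2) and L = D - A. Diagonalising L (or applying a numerical eigensolver to the 10x10 matrix) gives the spectrum above. The eigenvalues sum to 18, which equals trace(L) = 2|E|. By the matrix-tree theorem the graph has (1/10) * product of the nonzero eigenvalues = 1 spanning tree.

[0, 0.2022, 0.3155, 1, 1, 1.1966, 2.1319, 3.0460, 3.8027, 5.3051]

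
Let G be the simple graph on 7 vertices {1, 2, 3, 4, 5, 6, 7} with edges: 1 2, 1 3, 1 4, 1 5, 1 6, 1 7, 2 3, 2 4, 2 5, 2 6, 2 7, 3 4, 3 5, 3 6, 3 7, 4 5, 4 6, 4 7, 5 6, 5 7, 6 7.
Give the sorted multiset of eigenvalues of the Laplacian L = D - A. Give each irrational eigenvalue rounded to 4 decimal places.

With the vertex order [1, 2, 3, 4, 5, 6, 7], the degrees are [6, 6, 6, 6, 6, 6, 6], giving D = diag(6, 6, 6, 6, 6, 6, 6) and L = D - A. Since every row of L sums to 0, the all-ones vector is in the kernel and 0 is an eigenvalue. The single zero eigenvalue shows the graph is connected.

[0, 7, 7, 7, 7, 7, 7]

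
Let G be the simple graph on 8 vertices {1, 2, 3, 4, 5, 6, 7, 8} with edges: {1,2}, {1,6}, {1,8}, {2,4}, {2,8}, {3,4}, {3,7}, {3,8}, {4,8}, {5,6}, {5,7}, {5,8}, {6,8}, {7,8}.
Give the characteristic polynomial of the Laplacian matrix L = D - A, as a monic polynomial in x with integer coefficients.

x^8 - 28x^7 + 322x^6 - 1974x^5 + 6965x^4 - 14126x^3 + 15225x^2 - 6728x

Reading degrees in the order [1, 2, 3, 4, 5, 6, 7, 8] gives [3, 3, 3, 3, 3, 3, 3, 7]; set D = diag(3, 3, 3, 3, 3, 3, 3, 7) and form L = D - A. L has integer entries, so p(x) = det(xI - L) has integer coefficients. Expanding the determinant yields x^8 - 28x^7 + 322x^6 - 1974x^5 + 6965x^4 - 14126x^3 + 15225x^2 - 6728x. The coefficient of x^7 equals -trace(L) = -28, matching the sum of degrees. By the matrix-tree theorem the graph has (1/8) * product of the nonzero eigenvalues = 841 spanning trees. There is one zero in the spectrum, matching the 1 component.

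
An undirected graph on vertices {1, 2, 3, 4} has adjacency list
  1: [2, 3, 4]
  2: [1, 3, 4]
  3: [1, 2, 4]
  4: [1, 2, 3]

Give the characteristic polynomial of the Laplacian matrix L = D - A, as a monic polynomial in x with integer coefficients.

x^4 - 12x^3 + 48x^2 - 64x

Each diagonal entry of L is the vertex degree and each off-diagonal entry is -1 where an edge is present, 0 otherwise; in the order [1, 2, 3, 4] the diagonal is [3, 3, 3, 3]. Computing det(xI - L) by cofactor expansion (or equivalently via sum-over-permutations) gives x^4 - 12x^3 + 48x^2 - 64x. Since p(0) = det(-L) = 0, x divides p(x). The eigenvalues sum to 12, which equals trace(L) = 2|E|.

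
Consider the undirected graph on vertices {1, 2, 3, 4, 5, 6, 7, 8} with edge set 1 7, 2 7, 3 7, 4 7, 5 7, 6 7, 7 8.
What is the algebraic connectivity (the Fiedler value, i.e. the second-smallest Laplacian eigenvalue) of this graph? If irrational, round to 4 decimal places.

1

Each diagonal entry of L is the vertex degree and each off-diagonal entry is -1 where an edge is present, 0 otherwise; in the order [1, 2, 3, 4, 5, 6, 7, 8] the diagonal is [1, 1, 1, 1, 1, 1, 7, 1]. Computing the eigenvalues of L and sorting gives [0, 1, 1, 1, 1, 1, 1, 8]. The Fiedler value lambda_2 = 1 is strictly positive, so the graph is connected. There is one zero in the spectrum, matching the 1 component. The largest eigenvalue, 8, is at most the vertex count 8.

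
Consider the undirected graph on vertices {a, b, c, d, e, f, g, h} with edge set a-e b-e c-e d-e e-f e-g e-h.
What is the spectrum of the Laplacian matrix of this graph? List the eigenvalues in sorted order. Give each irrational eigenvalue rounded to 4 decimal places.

[0, 1, 1, 1, 1, 1, 1, 8]

Each diagonal entry of L is the vertex degree and each off-diagonal entry is -1 where an edge is present, 0 otherwise; in the order [a, b, c, d, e, f, g, h] the diagonal is [1, 1, 1, 1, 7, 1, 1, 1]. The multiplicity of 0 as a Laplacian eigenvalue equals the number of connected components. By the matrix-tree theorem the graph has (1/8) * product of the nonzero eigenvalues = 1 spanning tree.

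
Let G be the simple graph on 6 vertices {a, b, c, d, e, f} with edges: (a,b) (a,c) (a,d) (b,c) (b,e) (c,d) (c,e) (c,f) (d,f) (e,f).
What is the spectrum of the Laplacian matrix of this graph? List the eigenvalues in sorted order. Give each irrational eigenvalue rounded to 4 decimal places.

Reading degrees in the order [a, b, c, d, e, f] gives [3, 3, 5, 3, 3, 3]; set D = diag(3, 3, 5, 3, 3, 3) and form L = D - A. The multiplicity of 0 as a Laplacian eigenvalue equals the number of connected components. The single zero eigenvalue shows the graph is connected. There is one zero in the spectrum, matching the 1 component. The largest eigenvalue, 6, is at most the vertex count 6.

[0, 2.3820, 2.3820, 4.6180, 4.6180, 6]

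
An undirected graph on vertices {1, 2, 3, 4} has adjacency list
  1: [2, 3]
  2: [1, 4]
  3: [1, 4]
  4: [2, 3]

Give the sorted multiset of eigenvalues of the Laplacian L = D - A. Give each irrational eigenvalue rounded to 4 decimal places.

[0, 2, 2, 4]

With the vertex order [1, 2, 3, 4], the degrees are [2, 2, 2, 2], giving D = diag(2, 2, 2, 2) and L = D - A. L is symmetric positive semidefinite, so every eigenvalue is real and nonnegative. The single zero eigenvalue shows the graph is connected.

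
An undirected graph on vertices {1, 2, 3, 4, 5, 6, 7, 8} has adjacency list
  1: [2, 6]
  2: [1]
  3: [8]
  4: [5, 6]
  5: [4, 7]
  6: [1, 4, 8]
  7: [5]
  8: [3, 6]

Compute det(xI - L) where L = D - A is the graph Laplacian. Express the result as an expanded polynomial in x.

Reading degrees in the order [1, 2, 3, 4, 5, 6, 7, 8] gives [2, 1, 1, 2, 2, 3, 1, 2]; set D = diag(2, 1, 1, 2, 2, 3, 1, 2) and form L = D - A. Computing det(xI - L) by cofactor expansion (or equivalently via sum-over-permutations) gives x^8 - 14x^7 + 77x^6 - 212x^5 + 307x^4 - 224x^3 + 72x^2 - 8x. The coefficient of x^7 equals -trace(L) = -14, matching the sum of degrees. There is one zero in the spectrum, matching the 1 component.

x^8 - 14x^7 + 77x^6 - 212x^5 + 307x^4 - 224x^3 + 72x^2 - 8x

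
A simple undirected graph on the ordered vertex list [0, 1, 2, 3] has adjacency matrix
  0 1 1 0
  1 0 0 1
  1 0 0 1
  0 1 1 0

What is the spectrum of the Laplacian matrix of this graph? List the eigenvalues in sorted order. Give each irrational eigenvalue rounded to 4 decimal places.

With the vertex order [0, 1, 2, 3], the degrees are [2, 2, 2, 2], giving D = diag(2, 2, 2, 2) and L = D - A. L is symmetric positive semidefinite, so every eigenvalue is real and nonnegative. There is one zero in the spectrum, matching the 1 component.

[0, 2, 2, 4]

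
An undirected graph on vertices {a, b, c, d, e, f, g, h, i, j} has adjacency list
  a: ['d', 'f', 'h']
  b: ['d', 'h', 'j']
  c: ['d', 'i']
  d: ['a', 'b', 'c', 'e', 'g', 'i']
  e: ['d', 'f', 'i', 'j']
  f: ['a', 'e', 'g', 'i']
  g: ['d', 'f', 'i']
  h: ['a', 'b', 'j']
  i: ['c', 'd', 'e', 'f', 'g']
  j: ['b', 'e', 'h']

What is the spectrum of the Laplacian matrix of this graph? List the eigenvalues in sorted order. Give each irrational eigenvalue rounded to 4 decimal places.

[0, 1.0705, 1.9706, 2.5248, 3.1951, 3.9398, 4.6208, 5, 6.1446, 7.5337]

Each diagonal entry of L is the vertex degree and each off-diagonal entry is -1 where an edge is present, 0 otherwise; in the order [a, b, c, d, e, f, g, h, i, j] the diagonal is [3, 3, 2, 6, 4, 4, 3, 3, 5, 3]. Diagonalising L (or applying a numerical eigensolver to the 10x10 matrix) gives the spectrum above. The single zero eigenvalue shows the graph is connected. The eigenvalues sum to 36, which equals trace(L) = 2|E|. The largest eigenvalue, 7.5337, is at most the vertex count 10.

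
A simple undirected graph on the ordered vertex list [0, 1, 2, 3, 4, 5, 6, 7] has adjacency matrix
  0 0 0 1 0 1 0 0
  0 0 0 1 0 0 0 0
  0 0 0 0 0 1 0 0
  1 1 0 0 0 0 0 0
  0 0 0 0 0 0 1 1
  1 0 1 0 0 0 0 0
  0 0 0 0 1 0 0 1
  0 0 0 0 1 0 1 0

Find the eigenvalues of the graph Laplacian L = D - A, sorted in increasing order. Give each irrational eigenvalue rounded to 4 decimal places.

Reading degrees in the order [0, 1, 2, 3, 4, 5, 6, 7] gives [2, 1, 1, 2, 2, 2, 2, 2]; set D = diag(2, 1, 1, 2, 2, 2, 2, 2) and form L = D - A. The multiplicity of 0 as a Laplacian eigenvalue equals the number of connected components. The 2 zero eigenvalues correspond to the 2 connected components. The eigenvalues sum to 14, which equals trace(L) = 2|E|.

[0, 0, 0.3820, 1.3820, 2.6180, 3, 3, 3.6180]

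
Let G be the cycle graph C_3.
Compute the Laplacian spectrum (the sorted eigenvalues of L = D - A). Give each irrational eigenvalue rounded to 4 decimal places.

The graph has 3 vertices and degree multiset [2, 2, 2]; D is the diagonal matrix of degrees and L = D - A. Diagonalising L (or applying a numerical eigensolver to the 3x3 matrix) gives the spectrum above. By the matrix-tree theorem the graph has (1/3) * product of the nonzero eigenvalues = 3 spanning trees.

[0, 3, 3]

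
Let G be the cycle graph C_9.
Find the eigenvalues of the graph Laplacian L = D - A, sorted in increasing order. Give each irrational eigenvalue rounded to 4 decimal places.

[0, 0.4679, 0.4679, 1.6527, 1.6527, 3, 3, 3.8794, 3.8794]

The graph has 9 vertices and degree multiset [2, 2, 2, 2, 2, 2, 2, 2, 2]; D is the diagonal matrix of degrees and L = D - A. Diagonalising L (or applying a numerical eigensolver to the 9x9 matrix) gives the spectrum above. The single zero eigenvalue shows the graph is connected.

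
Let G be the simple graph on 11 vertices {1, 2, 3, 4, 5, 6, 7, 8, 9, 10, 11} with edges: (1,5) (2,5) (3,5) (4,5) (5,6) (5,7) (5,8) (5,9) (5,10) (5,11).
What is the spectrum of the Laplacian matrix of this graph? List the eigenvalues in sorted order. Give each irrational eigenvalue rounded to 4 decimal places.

Reading degrees in the order [1, 2, 3, 4, 5, 6, 7, 8, 9, 10, 11] gives [1, 1, 1, 1, 10, 1, 1, 1, 1, 1, 1]; set D = diag(1, 1, 1, 1, 10, 1, 1, 1, 1, 1, 1) and form L = D - A. The multiplicity of 0 as a Laplacian eigenvalue equals the number of connected components. There is one zero in the spectrum, matching the 1 component. The largest eigenvalue, 11, is at most the vertex count 11.

[0, 1, 1, 1, 1, 1, 1, 1, 1, 1, 11]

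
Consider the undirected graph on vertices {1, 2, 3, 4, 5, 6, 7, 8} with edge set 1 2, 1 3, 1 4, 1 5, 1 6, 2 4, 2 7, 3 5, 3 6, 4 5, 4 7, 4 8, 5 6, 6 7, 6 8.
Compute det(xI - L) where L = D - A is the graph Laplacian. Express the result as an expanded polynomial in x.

x^8 - 30x^7 + 374x^6 - 2504x^5 + 9690x^4 - 21594x^3 + 25575x^2 - 12408x

Each diagonal entry of L is the vertex degree and each off-diagonal entry is -1 where an edge is present, 0 otherwise; in the order [1, 2, 3, 4, 5, 6, 7, 8] the diagonal is [5, 3, 3, 5, 4, 5, 3, 2]. L has integer entries, so p(x) = det(xI - L) has integer coefficients. Expanding the determinant yields x^8 - 30x^7 + 374x^6 - 2504x^5 + 9690x^4 - 21594x^3 + 25575x^2 - 12408x. The constant term is 0 because L is singular (the all-ones vector lies in its kernel).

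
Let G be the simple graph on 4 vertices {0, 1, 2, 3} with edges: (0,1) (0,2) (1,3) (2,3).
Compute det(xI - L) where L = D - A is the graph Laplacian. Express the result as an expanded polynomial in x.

Each diagonal entry of L is the vertex degree and each off-diagonal entry is -1 where an edge is present, 0 otherwise; in the order [0, 1, 2, 3] the diagonal is [2, 2, 2, 2]. Computing det(xI - L) by cofactor expansion (or equivalently via sum-over-permutations) gives x^4 - 8x^3 + 20x^2 - 16x. The constant term is 0 because L is singular (the all-ones vector lies in its kernel). There is one zero in the spectrum, matching the 1 component. By the matrix-tree theorem the graph has (1/4) * product of the nonzero eigenvalues = 4 spanning trees.

x^4 - 8x^3 + 20x^2 - 16x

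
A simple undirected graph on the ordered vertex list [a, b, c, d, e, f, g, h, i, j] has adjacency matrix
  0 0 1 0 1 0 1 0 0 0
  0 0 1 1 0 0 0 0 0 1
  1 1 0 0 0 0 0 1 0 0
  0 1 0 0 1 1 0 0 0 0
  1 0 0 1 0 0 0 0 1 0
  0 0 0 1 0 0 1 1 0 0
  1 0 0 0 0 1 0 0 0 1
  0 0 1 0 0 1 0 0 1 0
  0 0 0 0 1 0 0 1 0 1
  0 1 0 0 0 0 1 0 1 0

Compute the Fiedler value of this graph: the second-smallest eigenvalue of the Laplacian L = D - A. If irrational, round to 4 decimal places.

Reading degrees in the order [a, b, c, d, e, f, g, h, i, j] gives [3, 3, 3, 3, 3, 3, 3, 3, 3, 3]; set D = diag(3, 3, 3, 3, 3, 3, 3, 3, 3, 3) and form L = D - A. Computing the eigenvalues of L and sorting gives [0, 2, 2, 2, 2, 2, 5, 5, 5, 5]. The Fiedler value lambda_2 = 2 is strictly positive, so the graph is connected. The largest eigenvalue, 5, is at most the vertex count 10. There is one zero in the spectrum, matching the 1 component.

2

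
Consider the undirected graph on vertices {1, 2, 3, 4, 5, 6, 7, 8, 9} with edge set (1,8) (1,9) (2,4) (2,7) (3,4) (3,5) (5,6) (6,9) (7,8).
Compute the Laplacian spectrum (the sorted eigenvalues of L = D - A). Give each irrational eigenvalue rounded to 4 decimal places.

[0, 0.4679, 0.4679, 1.6527, 1.6527, 3, 3, 3.8794, 3.8794]

Reading degrees in the order [1, 2, 3, 4, 5, 6, 7, 8, 9] gives [2, 2, 2, 2, 2, 2, 2, 2, 2]; set D = diag(2, 2, 2, 2, 2, 2, 2, 2, 2) and form L = D - A. The multiplicity of 0 as a Laplacian eigenvalue equals the number of connected components. The single zero eigenvalue shows the graph is connected. The eigenvalues sum to 18, which equals trace(L) = 2|E|. There is one zero in the spectrum, matching the 1 component.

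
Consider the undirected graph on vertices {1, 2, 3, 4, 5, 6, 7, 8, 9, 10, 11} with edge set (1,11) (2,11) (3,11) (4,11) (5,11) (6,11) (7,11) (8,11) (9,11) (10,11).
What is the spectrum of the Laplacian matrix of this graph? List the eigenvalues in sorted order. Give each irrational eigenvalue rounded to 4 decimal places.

Reading degrees in the order [1, 2, 3, 4, 5, 6, 7, 8, 9, 10, 11] gives [1, 1, 1, 1, 1, 1, 1, 1, 1, 1, 10]; set D = diag(1, 1, 1, 1, 1, 1, 1, 1, 1, 1, 10) and form L = D - A. Since every row of L sums to 0, the all-ones vector is in the kernel and 0 is an eigenvalue.

[0, 1, 1, 1, 1, 1, 1, 1, 1, 1, 11]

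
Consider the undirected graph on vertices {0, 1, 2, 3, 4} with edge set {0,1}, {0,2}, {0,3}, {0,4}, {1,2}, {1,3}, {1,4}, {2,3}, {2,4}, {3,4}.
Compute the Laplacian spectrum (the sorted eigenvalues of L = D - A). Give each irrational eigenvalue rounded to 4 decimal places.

[0, 5, 5, 5, 5]

Reading degrees in the order [0, 1, 2, 3, 4] gives [4, 4, 4, 4, 4]; set D = diag(4, 4, 4, 4, 4) and form L = D - A. Since every row of L sums to 0, the all-ones vector is in the kernel and 0 is an eigenvalue. The eigenvalues sum to 20, which equals trace(L) = 2|E|. There is one zero in the spectrum, matching the 1 component.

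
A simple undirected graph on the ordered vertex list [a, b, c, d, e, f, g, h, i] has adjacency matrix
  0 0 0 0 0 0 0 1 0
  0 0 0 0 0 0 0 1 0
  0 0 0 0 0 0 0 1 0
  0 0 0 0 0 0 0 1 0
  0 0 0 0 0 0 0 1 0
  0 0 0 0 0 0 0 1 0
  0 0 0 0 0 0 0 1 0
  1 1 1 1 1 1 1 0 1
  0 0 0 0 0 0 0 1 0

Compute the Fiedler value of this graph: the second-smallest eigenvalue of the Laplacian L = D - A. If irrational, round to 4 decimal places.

1

With the vertex order [a, b, c, d, e, f, g, h, i], the degrees are [1, 1, 1, 1, 1, 1, 1, 8, 1], giving D = diag(1, 1, 1, 1, 1, 1, 1, 8, 1) and L = D - A. The sorted Laplacian eigenvalues are [0, 1, 1, 1, 1, 1, 1, 1, 9]; the algebraic connectivity is the second entry, 1. There is one zero in the spectrum, matching the 1 component.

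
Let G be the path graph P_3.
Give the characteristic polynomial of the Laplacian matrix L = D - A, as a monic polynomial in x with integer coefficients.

The graph has 3 vertices and degree multiset [2, 1, 1]; D is the diagonal matrix of degrees and L = D - A. The eigenvalues of L are [0, 1, 3]; the characteristic polynomial is the product of (x - lambda_i), which multiplies out to x^3 - 4x^2 + 3x. The constant term is 0 because L is singular (the all-ones vector lies in its kernel). The largest eigenvalue, 3, is at most the vertex count 3.

x^3 - 4x^2 + 3x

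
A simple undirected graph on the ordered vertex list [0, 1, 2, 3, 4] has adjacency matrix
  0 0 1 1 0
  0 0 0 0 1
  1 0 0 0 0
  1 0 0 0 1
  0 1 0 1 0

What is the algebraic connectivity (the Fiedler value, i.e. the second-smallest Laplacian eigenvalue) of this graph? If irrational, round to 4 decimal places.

0.3820

With the vertex order [0, 1, 2, 3, 4], the degrees are [2, 1, 1, 2, 2], giving D = diag(2, 1, 1, 2, 2) and L = D - A. The smallest Laplacian eigenvalue is always 0. The next one, lambda_2 = 0.3820, measures how hard the graph is to disconnect: larger values mean better connectivity. The largest eigenvalue, 3.6180, is at most the vertex count 5.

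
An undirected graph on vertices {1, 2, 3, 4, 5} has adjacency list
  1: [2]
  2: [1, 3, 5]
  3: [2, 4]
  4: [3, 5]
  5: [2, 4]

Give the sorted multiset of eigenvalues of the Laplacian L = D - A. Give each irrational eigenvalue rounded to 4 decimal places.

[0, 0.8299, 2, 2.6889, 4.4812]

Each diagonal entry of L is the vertex degree and each off-diagonal entry is -1 where an edge is present, 0 otherwise; in the order [1, 2, 3, 4, 5] the diagonal is [1, 3, 2, 2, 2]. The multiplicity of 0 as a Laplacian eigenvalue equals the number of connected components. There is one zero in the spectrum, matching the 1 component.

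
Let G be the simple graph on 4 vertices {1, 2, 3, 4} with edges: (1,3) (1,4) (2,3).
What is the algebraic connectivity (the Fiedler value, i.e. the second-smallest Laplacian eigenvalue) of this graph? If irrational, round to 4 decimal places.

With the vertex order [1, 2, 3, 4], the degrees are [2, 1, 2, 1], giving D = diag(2, 1, 2, 1) and L = D - A. The sorted Laplacian eigenvalues are [0, 0.5858, 2, 3.4142]; the algebraic connectivity is the second entry, 0.5858. There is one zero in the spectrum, matching the 1 component.

0.5858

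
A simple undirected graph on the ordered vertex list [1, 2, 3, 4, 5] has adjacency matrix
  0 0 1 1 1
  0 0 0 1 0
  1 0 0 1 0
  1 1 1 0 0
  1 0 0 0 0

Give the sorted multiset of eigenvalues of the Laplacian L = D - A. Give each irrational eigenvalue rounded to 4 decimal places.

[0, 0.6972, 1.3820, 3.6180, 4.3028]

With the vertex order [1, 2, 3, 4, 5], the degrees are [3, 1, 2, 3, 1], giving D = diag(3, 1, 2, 3, 1) and L = D - A. Since every row of L sums to 0, the all-ones vector is in the kernel and 0 is an eigenvalue. The single zero eigenvalue shows the graph is connected. There is one zero in the spectrum, matching the 1 component. The largest eigenvalue, 4.3028, is at most the vertex count 5.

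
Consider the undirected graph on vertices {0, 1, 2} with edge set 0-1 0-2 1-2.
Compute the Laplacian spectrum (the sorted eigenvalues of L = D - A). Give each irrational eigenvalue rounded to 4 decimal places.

Each diagonal entry of L is the vertex degree and each off-diagonal entry is -1 where an edge is present, 0 otherwise; in the order [0, 1, 2] the diagonal is [2, 2, 2]. Since every row of L sums to 0, the all-ones vector is in the kernel and 0 is an eigenvalue. The largest eigenvalue, 3, is at most the vertex count 3.

[0, 3, 3]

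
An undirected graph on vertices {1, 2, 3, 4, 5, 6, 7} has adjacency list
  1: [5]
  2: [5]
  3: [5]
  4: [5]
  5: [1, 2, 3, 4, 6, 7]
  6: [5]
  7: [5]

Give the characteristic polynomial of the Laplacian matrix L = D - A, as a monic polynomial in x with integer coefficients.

Reading degrees in the order [1, 2, 3, 4, 5, 6, 7] gives [1, 1, 1, 1, 6, 1, 1]; set D = diag(1, 1, 1, 1, 6, 1, 1) and form L = D - A. The eigenvalues of L are [0, 1, 1, 1, 1, 1, 7]; the characteristic polynomial is the product of (x - lambda_i), which multiplies out to x^7 - 12x^6 + 45x^5 - 80x^4 + 75x^3 - 36x^2 + 7x. The constant term is 0 because L is singular (the all-ones vector lies in its kernel).

x^7 - 12x^6 + 45x^5 - 80x^4 + 75x^3 - 36x^2 + 7x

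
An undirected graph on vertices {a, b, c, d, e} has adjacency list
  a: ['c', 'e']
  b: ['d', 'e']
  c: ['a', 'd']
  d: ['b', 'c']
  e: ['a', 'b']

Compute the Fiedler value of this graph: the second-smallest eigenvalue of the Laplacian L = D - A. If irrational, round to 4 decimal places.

With the vertex order [a, b, c, d, e], the degrees are [2, 2, 2, 2, 2], giving D = diag(2, 2, 2, 2, 2) and L = D - A. Computing the eigenvalues of L and sorting gives [0, 1.3820, 1.3820, 3.6180, 3.6180]. The Fiedler value lambda_2 = 1.3820 is strictly positive, so the graph is connected.

1.3820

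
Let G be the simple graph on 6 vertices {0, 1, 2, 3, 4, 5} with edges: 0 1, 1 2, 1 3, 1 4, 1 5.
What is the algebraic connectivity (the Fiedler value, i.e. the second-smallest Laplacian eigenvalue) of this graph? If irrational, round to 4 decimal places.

1

Each diagonal entry of L is the vertex degree and each off-diagonal entry is -1 where an edge is present, 0 otherwise; in the order [0, 1, 2, 3, 4, 5] the diagonal is [1, 5, 1, 1, 1, 1]. The sorted Laplacian eigenvalues are [0, 1, 1, 1, 1, 6]; the algebraic connectivity is the second entry, 1. The eigenvalues sum to 10, which equals trace(L) = 2|E|.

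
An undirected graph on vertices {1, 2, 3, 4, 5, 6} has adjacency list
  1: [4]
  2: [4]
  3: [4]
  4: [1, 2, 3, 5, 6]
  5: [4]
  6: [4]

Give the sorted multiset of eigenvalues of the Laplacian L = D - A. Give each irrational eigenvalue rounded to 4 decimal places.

Each diagonal entry of L is the vertex degree and each off-diagonal entry is -1 where an edge is present, 0 otherwise; in the order [1, 2, 3, 4, 5, 6] the diagonal is [1, 1, 1, 5, 1, 1]. The multiplicity of 0 as a Laplacian eigenvalue equals the number of connected components. The eigenvalues sum to 10, which equals trace(L) = 2|E|.

[0, 1, 1, 1, 1, 6]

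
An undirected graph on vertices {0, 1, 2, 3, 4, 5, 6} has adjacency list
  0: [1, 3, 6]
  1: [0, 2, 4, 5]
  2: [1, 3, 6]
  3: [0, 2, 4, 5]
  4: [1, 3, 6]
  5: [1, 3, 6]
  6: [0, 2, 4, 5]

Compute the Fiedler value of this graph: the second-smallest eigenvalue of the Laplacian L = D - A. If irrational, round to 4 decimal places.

3

With the vertex order [0, 1, 2, 3, 4, 5, 6], the degrees are [3, 4, 3, 4, 3, 3, 4], giving D = diag(3, 4, 3, 4, 3, 3, 4) and L = D - A. The smallest Laplacian eigenvalue is always 0. The next one, lambda_2 = 3, measures how hard the graph is to disconnect: larger values mean better connectivity. There is one zero in the spectrum, matching the 1 component. The largest eigenvalue, 7, is at most the vertex count 7.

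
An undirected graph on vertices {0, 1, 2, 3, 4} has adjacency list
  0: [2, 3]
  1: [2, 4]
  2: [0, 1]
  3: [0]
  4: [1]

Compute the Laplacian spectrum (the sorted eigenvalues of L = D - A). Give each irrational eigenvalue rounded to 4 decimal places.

With the vertex order [0, 1, 2, 3, 4], the degrees are [2, 2, 2, 1, 1], giving D = diag(2, 2, 2, 1, 1) and L = D - A. The multiplicity of 0 as a Laplacian eigenvalue equals the number of connected components. The single zero eigenvalue shows the graph is connected. By the matrix-tree theorem the graph has (1/5) * product of the nonzero eigenvalues = 1 spanning tree.

[0, 0.3820, 1.3820, 2.6180, 3.6180]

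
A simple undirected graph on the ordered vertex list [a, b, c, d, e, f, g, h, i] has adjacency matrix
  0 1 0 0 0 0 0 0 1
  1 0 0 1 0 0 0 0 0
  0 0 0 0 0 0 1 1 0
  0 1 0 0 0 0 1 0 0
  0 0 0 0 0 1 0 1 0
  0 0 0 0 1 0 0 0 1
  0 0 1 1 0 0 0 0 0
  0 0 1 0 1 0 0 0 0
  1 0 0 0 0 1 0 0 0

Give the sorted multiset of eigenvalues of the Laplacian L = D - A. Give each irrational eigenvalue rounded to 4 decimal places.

[0, 0.4679, 0.4679, 1.6527, 1.6527, 3, 3, 3.8794, 3.8794]

With the vertex order [a, b, c, d, e, f, g, h, i], the degrees are [2, 2, 2, 2, 2, 2, 2, 2, 2], giving D = diag(2, 2, 2, 2, 2, 2, 2, 2, 2) and L = D - A. Since every row of L sums to 0, the all-ones vector is in the kernel and 0 is an eigenvalue. The single zero eigenvalue shows the graph is connected.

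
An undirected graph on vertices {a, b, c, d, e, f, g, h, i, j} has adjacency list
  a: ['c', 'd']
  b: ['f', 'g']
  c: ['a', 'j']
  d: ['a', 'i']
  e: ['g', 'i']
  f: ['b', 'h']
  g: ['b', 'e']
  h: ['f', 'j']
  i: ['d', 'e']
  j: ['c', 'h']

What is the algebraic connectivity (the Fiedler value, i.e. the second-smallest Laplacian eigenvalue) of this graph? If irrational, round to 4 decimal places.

0.3820

With the vertex order [a, b, c, d, e, f, g, h, i, j], the degrees are [2, 2, 2, 2, 2, 2, 2, 2, 2, 2], giving D = diag(2, 2, 2, 2, 2, 2, 2, 2, 2, 2) and L = D - A. The sorted Laplacian eigenvalues are [0, 0.3820, 0.3820, 1.3820, 1.3820, 2.6180, 2.6180, 3.6180, 3.6180, 4]; the algebraic connectivity is the second entry, 0.3820.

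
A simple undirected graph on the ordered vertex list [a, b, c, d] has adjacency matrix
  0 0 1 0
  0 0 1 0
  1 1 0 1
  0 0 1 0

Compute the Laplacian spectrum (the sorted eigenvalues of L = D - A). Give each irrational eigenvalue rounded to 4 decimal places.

Each diagonal entry of L is the vertex degree and each off-diagonal entry is -1 where an edge is present, 0 otherwise; in the order [a, b, c, d] the diagonal is [1, 1, 3, 1]. The multiplicity of 0 as a Laplacian eigenvalue equals the number of connected components. The eigenvalues sum to 6, which equals trace(L) = 2|E|.

[0, 1, 1, 4]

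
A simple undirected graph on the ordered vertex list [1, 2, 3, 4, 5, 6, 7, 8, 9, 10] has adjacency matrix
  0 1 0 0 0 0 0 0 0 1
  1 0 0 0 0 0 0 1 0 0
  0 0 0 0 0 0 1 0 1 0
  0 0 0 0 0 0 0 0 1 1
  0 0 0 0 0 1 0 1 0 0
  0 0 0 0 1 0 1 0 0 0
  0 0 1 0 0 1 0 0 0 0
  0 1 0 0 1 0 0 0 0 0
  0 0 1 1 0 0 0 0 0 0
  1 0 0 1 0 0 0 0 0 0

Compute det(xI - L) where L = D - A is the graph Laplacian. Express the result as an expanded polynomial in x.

x^10 - 20x^9 + 170x^8 - 800x^7 + 2275x^6 - 4004x^5 + 4290x^4 - 2640x^3 + 825x^2 - 100x

Each diagonal entry of L is the vertex degree and each off-diagonal entry is -1 where an edge is present, 0 otherwise; in the order [1, 2, 3, 4, 5, 6, 7, 8, 9, 10] the diagonal is [2, 2, 2, 2, 2, 2, 2, 2, 2, 2]. Computing det(xI - L) by cofactor expansion (or equivalently via sum-over-permutations) gives x^10 - 20x^9 + 170x^8 - 800x^7 + 2275x^6 - 4004x^5 + 4290x^4 - 2640x^3 + 825x^2 - 100x. The constant term is 0 because L is singular (the all-ones vector lies in its kernel). The eigenvalues sum to 20, which equals trace(L) = 2|E|.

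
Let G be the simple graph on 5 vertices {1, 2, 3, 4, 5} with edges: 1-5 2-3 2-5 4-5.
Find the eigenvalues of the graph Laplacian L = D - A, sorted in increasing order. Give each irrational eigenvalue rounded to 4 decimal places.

[0, 0.5188, 1, 2.3111, 4.1701]

Each diagonal entry of L is the vertex degree and each off-diagonal entry is -1 where an edge is present, 0 otherwise; in the order [1, 2, 3, 4, 5] the diagonal is [1, 2, 1, 1, 3]. The multiplicity of 0 as a Laplacian eigenvalue equals the number of connected components. By the matrix-tree theorem the graph has (1/5) * product of the nonzero eigenvalues = 1 spanning tree.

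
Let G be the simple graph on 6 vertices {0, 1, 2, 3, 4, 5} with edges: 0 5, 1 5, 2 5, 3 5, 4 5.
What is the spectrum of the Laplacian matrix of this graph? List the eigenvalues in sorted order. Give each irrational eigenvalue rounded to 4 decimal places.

[0, 1, 1, 1, 1, 6]

Reading degrees in the order [0, 1, 2, 3, 4, 5] gives [1, 1, 1, 1, 1, 5]; set D = diag(1, 1, 1, 1, 1, 5) and form L = D - A. L is symmetric positive semidefinite, so every eigenvalue is real and nonnegative. The single zero eigenvalue shows the graph is connected.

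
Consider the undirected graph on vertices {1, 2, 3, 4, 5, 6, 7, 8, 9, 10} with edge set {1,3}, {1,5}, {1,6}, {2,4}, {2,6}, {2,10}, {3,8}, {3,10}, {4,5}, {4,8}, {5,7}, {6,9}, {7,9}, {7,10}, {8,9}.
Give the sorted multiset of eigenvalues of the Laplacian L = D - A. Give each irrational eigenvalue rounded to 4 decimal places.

[0, 2, 2, 2, 2, 2, 5, 5, 5, 5]

Reading degrees in the order [1, 2, 3, 4, 5, 6, 7, 8, 9, 10] gives [3, 3, 3, 3, 3, 3, 3, 3, 3, 3]; set D = diag(3, 3, 3, 3, 3, 3, 3, 3, 3, 3) and form L = D - A. The multiplicity of 0 as a Laplacian eigenvalue equals the number of connected components. The single zero eigenvalue shows the graph is connected. The eigenvalues sum to 30, which equals trace(L) = 2|E|.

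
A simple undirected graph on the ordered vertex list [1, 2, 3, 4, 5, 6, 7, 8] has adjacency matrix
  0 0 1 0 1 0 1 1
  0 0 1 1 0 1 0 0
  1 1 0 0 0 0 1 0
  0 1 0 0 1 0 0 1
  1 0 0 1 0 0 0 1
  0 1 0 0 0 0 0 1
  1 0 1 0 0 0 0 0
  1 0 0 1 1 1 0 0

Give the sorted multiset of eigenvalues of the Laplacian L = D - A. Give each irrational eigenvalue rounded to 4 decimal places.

Each diagonal entry of L is the vertex degree and each off-diagonal entry is -1 where an edge is present, 0 otherwise; in the order [1, 2, 3, 4, 5, 6, 7, 8] the diagonal is [4, 3, 3, 3, 3, 2, 2, 4]. The multiplicity of 0 as a Laplacian eigenvalue equals the number of connected components. The single zero eigenvalue shows the graph is connected. The eigenvalues sum to 24, which equals trace(L) = 2|E|. By the matrix-tree theorem the graph has (1/8) * product of the nonzero eigenvalues = 265 spanning trees.

[0, 1.0884, 1.7147, 2.5710, 3.4798, 4.4877, 5, 5.6582]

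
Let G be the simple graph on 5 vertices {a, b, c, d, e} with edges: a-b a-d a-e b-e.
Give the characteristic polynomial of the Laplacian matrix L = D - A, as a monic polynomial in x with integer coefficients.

Reading degrees in the order [a, b, c, d, e] gives [3, 2, 0, 1, 2]; set D = diag(3, 2, 0, 1, 2) and form L = D - A. L has integer entries, so p(x) = det(xI - L) has integer coefficients. Expanding the determinant yields x^5 - 8x^4 + 19x^3 - 12x^2. Since p(0) = det(-L) = 0, x divides p(x). There are 2 zeros in the spectrum, matching the 2 components. The eigenvalues sum to 8, which equals trace(L) = 2|E|.

x^5 - 8x^4 + 19x^3 - 12x^2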